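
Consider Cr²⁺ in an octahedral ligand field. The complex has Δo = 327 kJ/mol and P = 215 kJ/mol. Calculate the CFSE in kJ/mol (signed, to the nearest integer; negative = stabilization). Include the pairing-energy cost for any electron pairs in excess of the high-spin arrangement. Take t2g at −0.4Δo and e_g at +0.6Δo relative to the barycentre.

-308

Cr is in group 6, so Cr²⁺ is d⁴ (6 − 2 = 4).
Δo > P, so pairing is preferred: the ground state is low-spin.
Filling d⁴ accordingly: t2g^4 e_g^0.
Orbital CFSE = -1.6Δo = -1.6 × 327 = -523 kJ/mol.
Excess pairs vs high-spin: 1 − 0 = 1; pairing cost = +215 kJ/mol.
Net CFSE = -523 + 215 = -308 kJ/mol.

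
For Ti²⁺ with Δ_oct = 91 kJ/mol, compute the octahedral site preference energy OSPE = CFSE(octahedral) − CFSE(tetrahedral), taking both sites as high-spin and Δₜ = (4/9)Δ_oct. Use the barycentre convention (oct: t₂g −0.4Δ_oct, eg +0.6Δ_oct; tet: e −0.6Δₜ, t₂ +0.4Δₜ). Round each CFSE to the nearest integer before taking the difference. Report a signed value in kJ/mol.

Ti is in group 4, so Ti²⁺ is d² (4 − 2 = 2).
Octahedral (high-spin): t₂g² eg⁰, CFSE = 2(−0.4) + 0(+0.6) = -0.8Δ_oct = -0.8 × 91 = -73 kJ/mol.
In a tetrahedral site the filling is e² t₂⁰: CFSE(tet) = -1.2Δₜ = -1.2 × (4/9)(91) = -49 kJ/mol.
OSPE = -73 − (-49) = -24 kJ/mol.

-24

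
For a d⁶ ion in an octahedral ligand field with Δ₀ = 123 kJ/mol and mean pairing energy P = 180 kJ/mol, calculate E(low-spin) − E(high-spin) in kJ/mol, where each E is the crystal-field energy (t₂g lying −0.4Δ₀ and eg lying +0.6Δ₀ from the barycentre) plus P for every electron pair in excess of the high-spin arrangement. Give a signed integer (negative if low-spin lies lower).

In the high-spin limit (t₂g⁴ eg²) the orbital term is -0.4Δ₀ = -49 kJ/mol, with no excess pairing.
Low-spin: t₂g⁶ eg⁰, orbital CFSE = -2.4Δ₀ = -295 kJ/mol; plus 2 excess pairs × P = +360 kJ/mol; total 65 kJ/mol.
The difference is 65 − (-49) = 114 kJ/mol, so high-spin lies lower.

114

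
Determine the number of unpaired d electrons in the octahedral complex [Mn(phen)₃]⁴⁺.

3

phen is neutral, so the +4 overall charge sits on Mn: oxidation state +4.
Mn is in group 7, so Mn⁴⁺ is d³ (7 − 4 = 3).
Configuration: t₂g³ eg⁰, giving 3 unpaired electrons.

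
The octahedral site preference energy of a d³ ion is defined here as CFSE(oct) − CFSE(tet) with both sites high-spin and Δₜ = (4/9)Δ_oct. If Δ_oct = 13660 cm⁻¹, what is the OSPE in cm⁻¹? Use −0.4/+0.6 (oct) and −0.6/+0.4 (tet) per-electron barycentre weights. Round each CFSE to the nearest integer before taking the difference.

Octahedral (high-spin): t2g^3 e_g^0, CFSE = 3(−0.4) + 0(+0.6) = -1.2Δ_oct = -1.2 × 13660 = -16392 cm⁻¹.
Tetrahedral e^2 t2^1 gives -0.8Δₜ = -0.8 × (4/9) × 13660 = -4857 cm⁻¹.
Subtracting, OSPE = -16392 − (-4857) = -11535 cm⁻¹.

-11535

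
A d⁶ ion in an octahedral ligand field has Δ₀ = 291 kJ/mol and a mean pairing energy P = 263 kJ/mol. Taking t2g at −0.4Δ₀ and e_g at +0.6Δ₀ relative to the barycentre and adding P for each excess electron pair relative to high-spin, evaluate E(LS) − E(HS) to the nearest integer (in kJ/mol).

High-spin: t2g^4 e_g^2, CFSE = -0.4Δ₀ = -116 kJ/mol.
Low-spin t2g^6 e_g^0 gives -2.4Δ₀ = -698 kJ/mol, but forming 2 extra pairs costs 2P = 526 kJ/mol, so E(LS) = -698 + 526 = -172 kJ/mol.
Thus E(LS) − E(HS) = -56 kJ/mol.

-56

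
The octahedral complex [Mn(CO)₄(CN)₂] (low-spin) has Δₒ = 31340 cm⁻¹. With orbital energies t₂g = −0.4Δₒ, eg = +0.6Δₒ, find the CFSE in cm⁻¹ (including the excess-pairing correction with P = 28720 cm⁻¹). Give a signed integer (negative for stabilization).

-5240

Ligand charges: 4×(+0) from CO and 2×(-1) from CN⁻ sum to -2; with overall charge +0, Mn is +2.
Mn is in group 7, so Mn²⁺ is d⁵ (7 − 2 = 5).
Configuration: t₂g⁵ eg⁰.
CFSE(orbital) = 5×(-0.4Δₒ) + 0×(0.6Δₒ) = -2.0Δₒ; with Δₒ = 31340 cm⁻¹ that is -62680 cm⁻¹.
Pairing penalty: 2 pairs vs 0 in the high-spin reference → 2 extra × P = 57440 cm⁻¹.
Combining: -62680 + 57440 = -5240 cm⁻¹.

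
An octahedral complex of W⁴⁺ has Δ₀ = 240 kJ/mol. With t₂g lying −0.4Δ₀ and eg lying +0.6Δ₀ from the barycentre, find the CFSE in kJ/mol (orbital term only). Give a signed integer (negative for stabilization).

Group 6 minus oxidation state +4 gives a d² configuration for W⁴⁺.
The d² electrons fill as t₂g² eg⁰.
Orbital CFSE = 2(-0.4) + 0(0.6) = -0.8Δ₀ = -0.8 × 240 = -192 kJ/mol.

-192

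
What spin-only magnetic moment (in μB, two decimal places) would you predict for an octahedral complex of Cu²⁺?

Cu²⁺: group 11, so d-count = 11 − 2 = 9.
For octahedral d⁹ the high- and low-spin configurations coincide.
Configuration: t₂g⁶ eg³ → 1 unpaired electron.
μ(spin-only) = √[1(1+2)] = √3 ≈ 1.73 μB.

1.73 μB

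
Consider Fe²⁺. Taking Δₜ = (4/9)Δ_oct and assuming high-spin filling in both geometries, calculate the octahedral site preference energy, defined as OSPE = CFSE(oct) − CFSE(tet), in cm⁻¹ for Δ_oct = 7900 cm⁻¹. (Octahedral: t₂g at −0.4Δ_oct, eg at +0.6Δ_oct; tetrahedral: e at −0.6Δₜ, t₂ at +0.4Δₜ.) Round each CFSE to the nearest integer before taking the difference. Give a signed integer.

Fe²⁺: group 8, so d-count = 8 − 2 = 6.
Octahedral high-spin t₂g⁴ eg²: CFSE = -0.4 × 7900 = -3160 cm⁻¹.
Tetrahedral: e³ t₂³, CFSE = 3(−0.6) + 3(+0.4) = -0.6Δₜ = -0.6 × (4/9) × 7900 = -2107 cm⁻¹.
OSPE = CFSE(oct) − CFSE(tet) = -3160 − (-2107) = -1053 cm⁻¹.

-1053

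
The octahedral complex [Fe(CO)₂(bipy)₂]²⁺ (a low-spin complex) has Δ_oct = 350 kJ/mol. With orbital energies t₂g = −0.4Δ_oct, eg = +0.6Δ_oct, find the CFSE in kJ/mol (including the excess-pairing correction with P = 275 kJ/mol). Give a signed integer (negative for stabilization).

Ligand charges: 2×(+0) from CO and 2×(+0) from bipy sum to +0; with overall charge +2, Fe is +2.
Fe sits in group 8; removing 2 electrons leaves Fe²⁺ with 8 − 2 = 6 d electrons.
Configuration: t₂g⁶ eg⁰.
CFSE(orbital) = 6×(-0.4Δ_oct) + 0×(0.6Δ_oct) = -2.4Δ_oct; with Δ_oct = 350 kJ/mol that is -840 kJ/mol.
Pairing penalty: 3 pairs vs 1 in the high-spin reference → 2 extra × P = 550 kJ/mol.
Combining: -840 + 550 = -290 kJ/mol.

-290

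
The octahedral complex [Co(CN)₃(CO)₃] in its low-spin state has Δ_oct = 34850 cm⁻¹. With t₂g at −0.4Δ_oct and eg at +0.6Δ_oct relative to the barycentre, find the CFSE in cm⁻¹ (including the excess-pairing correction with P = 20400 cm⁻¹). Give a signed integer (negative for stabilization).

-42840

Ligand charges: 3×(-1) from CN⁻ and 3×(+0) from CO sum to -3; with overall charge +0, Co is +3.
Co³⁺: group 9, so d-count = 9 − 3 = 6.
Electron filling gives t₂g⁶ eg⁰.
Orbital CFSE = 6(-0.4) + 0(0.6) = -2.4Δ_oct = -2.4 × 34850 = -83640 cm⁻¹.
Pairing penalty: 3 pairs vs 1 in the high-spin reference → 2 extra × P = 40800 cm⁻¹.
Overall CFSE = -83640 + 40800 = -42840 cm⁻¹.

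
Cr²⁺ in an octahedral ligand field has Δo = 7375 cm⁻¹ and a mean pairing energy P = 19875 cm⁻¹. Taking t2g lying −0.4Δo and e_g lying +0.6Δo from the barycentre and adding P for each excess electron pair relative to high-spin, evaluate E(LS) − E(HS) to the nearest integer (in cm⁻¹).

Group 6 minus oxidation state +2 gives a d⁴ configuration for Cr²⁺.
In the high-spin limit (t2g^3 e_g^1) the orbital term is -0.6Δo = -4425 cm⁻¹, with no excess pairing.
Low-spin: t2g^4 e_g^0, orbital CFSE = -1.6Δo = -11800 cm⁻¹; plus 1 excess pair × P = +19875 cm⁻¹; total 8075 cm⁻¹.
The difference is 8075 − (-4425) = 12500 cm⁻¹, so high-spin lies lower.

12500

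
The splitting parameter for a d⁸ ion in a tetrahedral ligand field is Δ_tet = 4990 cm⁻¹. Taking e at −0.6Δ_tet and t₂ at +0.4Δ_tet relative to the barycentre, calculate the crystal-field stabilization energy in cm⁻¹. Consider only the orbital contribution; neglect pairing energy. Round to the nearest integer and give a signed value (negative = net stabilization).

Tetrahedral splitting is small, so the complex is high-spin.
Configuration: e⁴ t₂⁴.
CFSE(orbital) = 4×(-0.6Δ_tet) + 4×(0.4Δ_tet) = -0.8Δ_tet; with Δ_tet = 4990 cm⁻¹ that is -3992 cm⁻¹.

-3992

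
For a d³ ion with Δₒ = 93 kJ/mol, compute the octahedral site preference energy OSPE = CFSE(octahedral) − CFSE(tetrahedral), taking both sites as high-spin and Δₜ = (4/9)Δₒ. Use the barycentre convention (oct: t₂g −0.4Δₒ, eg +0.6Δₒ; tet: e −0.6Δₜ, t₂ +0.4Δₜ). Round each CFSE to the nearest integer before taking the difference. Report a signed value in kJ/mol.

Octahedral (high-spin): t₂g³ eg⁰, CFSE = 3(−0.4) + 0(+0.6) = -1.2Δₒ = -1.2 × 93 = -112 kJ/mol.
Tetrahedral: e² t₂¹, CFSE = 2(−0.6) + 1(+0.4) = -0.8Δₜ = -0.8 × (4/9) × 93 = -33 kJ/mol.
OSPE = -112 − (-33) = -79 kJ/mol.

-79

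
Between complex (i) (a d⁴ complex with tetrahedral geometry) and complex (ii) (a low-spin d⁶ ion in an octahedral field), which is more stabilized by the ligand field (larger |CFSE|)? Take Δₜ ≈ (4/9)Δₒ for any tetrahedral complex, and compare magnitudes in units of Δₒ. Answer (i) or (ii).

(ii)

(i): With tetrahedral geometry the complex is necessarily high-spin; e² t₂², CFSE = -0.4Δₜ ≈ -0.18Δₒ.
(ii): t2g^6 e_g^0, CFSE = -2.4Δₒ.
So (ii) has the larger |CFSE|.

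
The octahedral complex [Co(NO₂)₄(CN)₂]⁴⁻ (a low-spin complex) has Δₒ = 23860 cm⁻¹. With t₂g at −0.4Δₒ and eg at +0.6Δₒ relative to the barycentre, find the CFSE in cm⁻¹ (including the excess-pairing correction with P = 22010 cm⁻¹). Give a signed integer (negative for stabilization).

-20938

Ligand charges: 4×(-1) from NO₂⁻ and 2×(-1) from CN⁻ sum to -6; with overall charge -4, Co is +2.
Group 9 minus oxidation state +2 gives a d⁷ configuration for Co²⁺.
The d⁷ electrons fill as t₂g⁶ eg¹.
CFSE(orbital) = 6×(-0.4Δₒ) + 1×(0.6Δₒ) = -1.8Δₒ; with Δₒ = 23860 cm⁻¹ that is -42948 cm⁻¹.
Pairing penalty: 3 pairs vs 2 in the high-spin reference → 1 extra × P = 22010 cm⁻¹.
Combining: -42948 + 22010 = -20938 cm⁻¹.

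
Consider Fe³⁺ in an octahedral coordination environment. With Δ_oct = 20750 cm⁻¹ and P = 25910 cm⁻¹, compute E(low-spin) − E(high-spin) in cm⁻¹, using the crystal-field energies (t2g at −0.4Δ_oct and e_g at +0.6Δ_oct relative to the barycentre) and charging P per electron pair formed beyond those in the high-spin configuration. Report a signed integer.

Group 8 minus oxidation state +3 gives a d⁵ configuration for Fe³⁺.
High-spin: t2g^3 e_g^2, CFSE = 0.0Δ_oct = 0 cm⁻¹.
For low-spin the configuration is t2g^5 e_g^0: orbital energy -2.0 × 20750 = -41500 cm⁻¹, and 2 additional pairs relative to high-spin add 51820 cm⁻¹, giving 10320 cm⁻¹.
E(LS) − E(HS) = 10320 − (0) = 10320 cm⁻¹.

10320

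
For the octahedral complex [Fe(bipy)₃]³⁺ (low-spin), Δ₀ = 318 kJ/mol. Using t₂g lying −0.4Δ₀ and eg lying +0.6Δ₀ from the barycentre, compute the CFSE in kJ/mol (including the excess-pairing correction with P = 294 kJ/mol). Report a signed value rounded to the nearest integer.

-48

bipy is neutral, so the +3 overall charge sits on Fe: oxidation state +3.
Fe sits in group 8; removing 3 electrons leaves Fe³⁺ with 8 − 3 = 5 d electrons.
Electron filling gives t₂g⁵ eg⁰.
The orbital stabilization is -2.0Δ₀ = -2.0 × 318 = -636 kJ/mol.
Relative to high-spin t₂g³ eg² (0 paired), the low-spin configuration has 2 additional pairs, contributing +2 × 294 = +588 kJ/mol.
Combining: -636 + 588 = -48 kJ/mol.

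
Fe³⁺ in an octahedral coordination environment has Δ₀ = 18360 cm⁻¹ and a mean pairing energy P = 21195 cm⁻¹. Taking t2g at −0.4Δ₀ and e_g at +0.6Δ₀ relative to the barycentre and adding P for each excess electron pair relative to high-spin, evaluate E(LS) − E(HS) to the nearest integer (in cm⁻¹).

5670

Fe is in group 8, so Fe³⁺ is d⁵ (8 − 3 = 5).
In the high-spin limit (t2g^3 e_g^2) the orbital term is 0.0Δ₀ = 0 cm⁻¹, with no excess pairing.
Low-spin: t2g^5 e_g^0, orbital CFSE = -2.0Δ₀ = -36720 cm⁻¹; plus 2 excess pairs × P = +42390 cm⁻¹; total 5670 cm⁻¹.
Thus E(LS) − E(HS) = 5670 cm⁻¹.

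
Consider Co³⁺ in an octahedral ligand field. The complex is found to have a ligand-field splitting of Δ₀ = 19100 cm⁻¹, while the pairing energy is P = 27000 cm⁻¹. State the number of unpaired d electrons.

Co sits in group 9; removing 3 electrons leaves Co³⁺ with 9 − 3 = 6 d electrons.
With Δ₀ < P the complex is high-spin.
Filling d⁶ accordingly: t₂g⁴ eg².
Unpaired electrons: 4.

4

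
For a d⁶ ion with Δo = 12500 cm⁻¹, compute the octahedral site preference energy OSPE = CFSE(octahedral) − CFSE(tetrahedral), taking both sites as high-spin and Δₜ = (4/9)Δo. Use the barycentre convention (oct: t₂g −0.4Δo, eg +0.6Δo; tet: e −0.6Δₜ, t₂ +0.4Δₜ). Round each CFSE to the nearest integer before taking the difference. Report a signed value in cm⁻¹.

Octahedral high-spin t₂g⁴ eg²: CFSE = -0.4 × 12500 = -5000 cm⁻¹.
Tetrahedral: e³ t₂³, CFSE = 3(−0.6) + 3(+0.4) = -0.6Δₜ = -0.6 × (4/9) × 12500 = -3333 cm⁻¹.
OSPE = CFSE(oct) − CFSE(tet) = -5000 − (-3333) = -1667 cm⁻¹.

-1667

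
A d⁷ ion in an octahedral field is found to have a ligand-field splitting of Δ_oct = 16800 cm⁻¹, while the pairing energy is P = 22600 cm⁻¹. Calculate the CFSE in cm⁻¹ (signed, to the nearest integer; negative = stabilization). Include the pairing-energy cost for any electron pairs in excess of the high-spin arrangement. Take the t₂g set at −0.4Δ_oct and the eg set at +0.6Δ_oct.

Δ_oct < P, so pairing is avoided: the ground state is high-spin.
That gives t₂g⁵ eg².
Orbital CFSE = -0.8Δ_oct = -0.8 × 16800 = -13440 cm⁻¹.
High-spin has no excess pairs, so no pairing correction applies.

-13440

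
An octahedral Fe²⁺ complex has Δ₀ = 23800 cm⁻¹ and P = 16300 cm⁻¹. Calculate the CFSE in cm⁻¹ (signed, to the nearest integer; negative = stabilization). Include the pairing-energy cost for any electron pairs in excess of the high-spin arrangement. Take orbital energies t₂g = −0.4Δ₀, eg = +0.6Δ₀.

-24520

Fe²⁺: group 8, so d-count = 8 − 2 = 6.
Since Δ₀ = 23800 cm⁻¹ > P = 16300 cm⁻¹, the complex adopts the low-spin configuration.
Filling d⁶ accordingly: t₂g⁶ eg⁰.
Orbital CFSE = -2.4Δ₀ = -2.4 × 23800 = -57120 cm⁻¹.
Excess pairs vs high-spin: 3 − 1 = 2; pairing cost = +32600 cm⁻¹.
Net CFSE = -57120 + 32600 = -24520 cm⁻¹.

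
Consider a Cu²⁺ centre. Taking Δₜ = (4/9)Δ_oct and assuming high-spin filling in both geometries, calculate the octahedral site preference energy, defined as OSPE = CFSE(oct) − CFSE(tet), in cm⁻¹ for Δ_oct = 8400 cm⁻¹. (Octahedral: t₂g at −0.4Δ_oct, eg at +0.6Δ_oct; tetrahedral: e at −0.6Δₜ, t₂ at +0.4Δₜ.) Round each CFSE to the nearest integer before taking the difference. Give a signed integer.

Cu²⁺: group 11, so d-count = 11 − 2 = 9.
In an octahedral site d⁹ (HS) is t2g^6 e_g^3, giving CFSE(oct) = -0.6Δ_oct = -5040 cm⁻¹.
Tetrahedral: e^4 t2^5, CFSE = 4(−0.6) + 5(+0.4) = -0.4Δₜ = -0.4 × (4/9) × 8400 = -1493 cm⁻¹.
Subtracting, OSPE = -5040 − (-1493) = -3547 cm⁻¹.

-3547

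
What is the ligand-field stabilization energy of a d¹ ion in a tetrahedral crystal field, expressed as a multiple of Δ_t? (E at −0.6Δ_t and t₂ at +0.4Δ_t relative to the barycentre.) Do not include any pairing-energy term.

Tetrahedral fields are weak (Δₜ ≈ 4/9 Δₒ), so electrons fill high-spin.
Configuration: e¹ t₂⁰.
CFSE = 1(-0.6Δ_t) + 0(0.4Δ_t) = -0.6Δ_t + 0.0Δ_t = -0.6Δ_t.

-0.6 Δ_t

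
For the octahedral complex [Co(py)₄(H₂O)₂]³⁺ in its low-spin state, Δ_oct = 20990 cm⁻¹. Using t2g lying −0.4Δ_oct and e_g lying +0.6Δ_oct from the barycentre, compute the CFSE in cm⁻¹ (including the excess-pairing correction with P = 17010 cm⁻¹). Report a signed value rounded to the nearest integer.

-16356

Ligand charges: 4×(+0) from py and 2×(+0) from H₂O sum to +0; with overall charge +3, Co is +3.
Group 9 minus oxidation state +3 gives a d⁶ configuration for Co³⁺.
The d⁶ electrons fill as t2g^6 e_g^0.
CFSE(orbital) = 6×(-0.4Δ_oct) + 0×(0.6Δ_oct) = -2.4Δ_oct; with Δ_oct = 20990 cm⁻¹ that is -50376 cm⁻¹.
Pairing penalty: 3 pairs vs 1 in the high-spin reference → 2 extra × P = 34020 cm⁻¹.
Overall CFSE = -50376 + 34020 = -16356 cm⁻¹.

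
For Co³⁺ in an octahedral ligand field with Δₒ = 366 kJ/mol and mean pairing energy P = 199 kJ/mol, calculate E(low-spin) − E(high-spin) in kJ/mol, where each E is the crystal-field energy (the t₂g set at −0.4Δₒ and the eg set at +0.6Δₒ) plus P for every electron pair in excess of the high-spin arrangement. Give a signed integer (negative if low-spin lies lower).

Co³⁺: group 9, so d-count = 9 − 3 = 6.
High-spin: t₂g⁴ eg², CFSE = -0.4Δₒ = -146 kJ/mol.
For low-spin the configuration is t₂g⁶ eg⁰: orbital energy -2.4 × 366 = -878 kJ/mol, and 2 additional pairs relative to high-spin add 398 kJ/mol, giving -480 kJ/mol.
The difference is -480 − (-146) = -334 kJ/mol, so low-spin lies lower.

-334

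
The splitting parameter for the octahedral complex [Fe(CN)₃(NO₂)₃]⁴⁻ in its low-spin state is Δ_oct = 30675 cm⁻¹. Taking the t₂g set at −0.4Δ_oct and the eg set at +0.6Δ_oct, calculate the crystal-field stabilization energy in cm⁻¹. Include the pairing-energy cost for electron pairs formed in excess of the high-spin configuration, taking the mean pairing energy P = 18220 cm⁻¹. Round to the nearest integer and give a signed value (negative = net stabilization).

-37180

Ligand charges: 3×(-1) from CN⁻ and 3×(-1) from NO₂⁻ sum to -6; with overall charge -4, Fe is +2.
Group 8 minus oxidation state +2 gives a d⁶ configuration for Fe²⁺.
The d⁶ electrons fill as t₂g⁶ eg⁰.
The orbital stabilization is -2.4Δ_oct = -2.4 × 30675 = -73620 cm⁻¹.
Pairing penalty: 3 pairs vs 1 in the high-spin reference → 2 extra × P = 36440 cm⁻¹.
Overall CFSE = -73620 + 36440 = -37180 cm⁻¹.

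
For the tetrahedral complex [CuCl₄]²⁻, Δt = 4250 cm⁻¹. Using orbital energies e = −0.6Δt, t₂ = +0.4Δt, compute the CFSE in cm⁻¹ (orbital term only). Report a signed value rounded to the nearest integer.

Each Cl⁻ contributes -1; 4 × (-1) = -4. With overall charge -2, Cu is in the +2 oxidation state.
Cu is in group 11, so Cu²⁺ is d⁹ (11 − 2 = 9).
With tetrahedral geometry the complex is necessarily high-spin.
The d⁹ electrons fill as e⁴ t₂⁵.
The orbital stabilization is -0.4Δt = -0.4 × 4250 = -1700 cm⁻¹.

-1700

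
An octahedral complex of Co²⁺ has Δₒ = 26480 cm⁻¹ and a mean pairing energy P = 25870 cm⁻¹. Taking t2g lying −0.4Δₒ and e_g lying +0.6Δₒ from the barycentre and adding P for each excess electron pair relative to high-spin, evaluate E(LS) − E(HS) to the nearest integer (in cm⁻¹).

-610

Co sits in group 9; removing 2 electrons leaves Co²⁺ with 9 − 2 = 7 d electrons.
High-spin d⁷ fills as t2g^5 e_g^2 with CFSE 5(−0.4) + 2(+0.6) = -0.8Δₒ = -21184 cm⁻¹.
Low-spin t2g^6 e_g^1 gives -1.8Δₒ = -47664 cm⁻¹, but forming 1 extra pair costs 1P = 25870 cm⁻¹, so E(LS) = -47664 + 25870 = -21794 cm⁻¹.
The difference is -21794 − (-21184) = -610 cm⁻¹, so low-spin lies lower.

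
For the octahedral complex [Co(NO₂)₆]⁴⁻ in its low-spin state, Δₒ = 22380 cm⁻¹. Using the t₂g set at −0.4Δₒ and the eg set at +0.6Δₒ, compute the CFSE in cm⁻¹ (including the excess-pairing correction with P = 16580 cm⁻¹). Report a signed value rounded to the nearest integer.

-23704

Each NO₂⁻ contributes -1; 6 × (-1) = -6. With overall charge -4, Co is in the +2 oxidation state.
Co is in group 9, so Co²⁺ is d⁷ (9 − 2 = 7).
Electron filling gives t₂g⁶ eg¹.
Orbital CFSE = 6(-0.4) + 1(0.6) = -1.8Δₒ = -1.8 × 22380 = -40284 cm⁻¹.
High-spin d⁷ would be t₂g⁵ eg² with 2 pairs; low-spin has 3, so 1 excess pair costs +1P = +16580 cm⁻¹.
Combining: -40284 + 16580 = -23704 cm⁻¹.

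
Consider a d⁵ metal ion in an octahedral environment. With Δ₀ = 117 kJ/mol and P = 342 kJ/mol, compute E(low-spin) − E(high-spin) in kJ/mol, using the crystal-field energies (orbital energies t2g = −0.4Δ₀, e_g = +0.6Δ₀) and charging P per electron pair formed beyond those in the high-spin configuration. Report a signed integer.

High-spin d⁵ fills as t2g^3 e_g^2 with CFSE 3(−0.4) + 2(+0.6) = 0.0Δ₀ = 0 kJ/mol.
For low-spin the configuration is t2g^5 e_g^0: orbital energy -2.0 × 117 = -234 kJ/mol, and 2 additional pairs relative to high-spin add 684 kJ/mol, giving 450 kJ/mol.
The difference is 450 − (0) = 450 kJ/mol, so high-spin lies lower.

450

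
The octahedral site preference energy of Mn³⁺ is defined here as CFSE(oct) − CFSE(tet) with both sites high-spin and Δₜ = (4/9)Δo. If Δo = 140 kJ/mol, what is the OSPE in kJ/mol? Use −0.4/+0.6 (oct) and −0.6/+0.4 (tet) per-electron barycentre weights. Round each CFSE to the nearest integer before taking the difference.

-59

Mn³⁺: group 7, so d-count = 7 − 3 = 4.
In an octahedral site d⁴ (HS) is t₂g³ eg¹, giving CFSE(oct) = -0.6Δo = -84 kJ/mol.
In a tetrahedral site the filling is e² t₂²: CFSE(tet) = -0.4Δₜ = -0.4 × (4/9)(140) = -25 kJ/mol.
Subtracting, OSPE = -84 − (-25) = -59 kJ/mol.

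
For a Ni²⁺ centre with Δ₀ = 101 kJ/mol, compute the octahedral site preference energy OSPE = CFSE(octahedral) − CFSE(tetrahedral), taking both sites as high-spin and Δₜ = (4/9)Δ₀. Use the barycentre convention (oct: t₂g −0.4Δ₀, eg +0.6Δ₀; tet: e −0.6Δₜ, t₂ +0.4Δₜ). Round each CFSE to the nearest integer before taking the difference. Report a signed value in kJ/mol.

Ni is in group 10, so Ni²⁺ is d⁸ (10 − 2 = 8).
In an octahedral site d⁸ (HS) is t₂g⁶ eg², giving CFSE(oct) = -1.2Δ₀ = -121 kJ/mol.
Tetrahedral e⁴ t₂⁴ gives -0.8Δₜ = -0.8 × (4/9) × 101 = -36 kJ/mol.
OSPE = -121 − (-36) = -85 kJ/mol.

-85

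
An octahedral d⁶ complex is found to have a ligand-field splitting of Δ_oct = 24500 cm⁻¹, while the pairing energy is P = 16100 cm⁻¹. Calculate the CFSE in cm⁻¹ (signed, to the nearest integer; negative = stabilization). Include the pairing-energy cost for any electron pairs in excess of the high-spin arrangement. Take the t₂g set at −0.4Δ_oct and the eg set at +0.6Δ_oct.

Δ_oct > P, so pairing is preferred: the ground state is low-spin.
Configuration: t₂g⁶ eg⁰.
Orbital CFSE = -2.4Δ_oct = -2.4 × 24500 = -58800 cm⁻¹.
Excess pairs vs high-spin: 3 − 1 = 2; pairing cost = +32200 cm⁻¹.
Net CFSE = -58800 + 32200 = -26600 cm⁻¹.

-26600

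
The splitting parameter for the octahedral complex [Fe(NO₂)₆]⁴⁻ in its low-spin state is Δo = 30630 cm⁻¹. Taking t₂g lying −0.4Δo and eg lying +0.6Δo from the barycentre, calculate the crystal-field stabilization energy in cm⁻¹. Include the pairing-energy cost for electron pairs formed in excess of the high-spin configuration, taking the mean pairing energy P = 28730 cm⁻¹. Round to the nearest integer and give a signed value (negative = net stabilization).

-16052

Each NO₂⁻ contributes -1; 6 × (-1) = -6. With overall charge -4, Fe is in the +2 oxidation state.
Group 8 minus oxidation state +2 gives a d⁶ configuration for Fe²⁺.
Configuration: t₂g⁶ eg⁰.
The orbital stabilization is -2.4Δo = -2.4 × 30630 = -73512 cm⁻¹.
High-spin d⁶ would be t₂g⁴ eg² with 1 pair; low-spin has 3, so 2 excess pairs cost +2P = +57460 cm⁻¹.
Combining: -73512 + 57460 = -16052 cm⁻¹.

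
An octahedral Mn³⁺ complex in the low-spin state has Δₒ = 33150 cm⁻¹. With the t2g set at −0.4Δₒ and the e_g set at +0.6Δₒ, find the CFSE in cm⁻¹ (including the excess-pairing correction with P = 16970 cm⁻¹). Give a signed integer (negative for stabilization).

Mn³⁺: group 7, so d-count = 7 − 3 = 4.
Configuration: t2g^4 e_g^0.
CFSE(orbital) = 4×(-0.4Δₒ) + 0×(0.6Δₒ) = -1.6Δₒ; with Δₒ = 33150 cm⁻¹ that is -53040 cm⁻¹.
Relative to high-spin t2g^3 e_g^1 (0 paired), the low-spin configuration has 1 additional pair, contributing +1 × 16970 = +16970 cm⁻¹.
Overall CFSE = -53040 + 16970 = -36070 cm⁻¹.

-36070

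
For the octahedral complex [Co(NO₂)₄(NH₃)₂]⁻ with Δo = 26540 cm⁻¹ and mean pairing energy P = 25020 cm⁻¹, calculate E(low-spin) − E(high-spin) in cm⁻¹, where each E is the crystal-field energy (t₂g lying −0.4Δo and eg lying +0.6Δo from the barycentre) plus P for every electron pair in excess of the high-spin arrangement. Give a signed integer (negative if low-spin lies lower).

Ligand charges: 4×(-1) from NO₂⁻ and 2×(+0) from NH₃ sum to -4; with overall charge -1, Co is +3.
Co sits in group 9; removing 3 electrons leaves Co³⁺ with 9 − 3 = 6 d electrons.
High-spin d⁶ fills as t₂g⁴ eg² with CFSE 4(−0.4) + 2(+0.6) = -0.4Δo = -10616 cm⁻¹.
For low-spin the configuration is t₂g⁶ eg⁰: orbital energy -2.4 × 26540 = -63696 cm⁻¹, and 2 additional pairs relative to high-spin add 50040 cm⁻¹, giving -13656 cm⁻¹.
E(LS) − E(HS) = -13656 − (-10616) = -3040 cm⁻¹.

-3040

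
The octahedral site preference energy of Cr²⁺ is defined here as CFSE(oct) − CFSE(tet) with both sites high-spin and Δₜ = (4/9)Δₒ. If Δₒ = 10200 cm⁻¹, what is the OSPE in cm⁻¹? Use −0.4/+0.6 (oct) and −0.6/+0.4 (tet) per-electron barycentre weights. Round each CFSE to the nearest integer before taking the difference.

-4307

Group 6 minus oxidation state +2 gives a d⁴ configuration for Cr²⁺.
In an octahedral site d⁴ (HS) is t₂g³ eg¹, giving CFSE(oct) = -0.6Δₒ = -6120 cm⁻¹.
In a tetrahedral site the filling is e² t₂²: CFSE(tet) = -0.4Δₜ = -0.4 × (4/9)(10200) = -1813 cm⁻¹.
Subtracting, OSPE = -6120 − (-1813) = -4307 cm⁻¹.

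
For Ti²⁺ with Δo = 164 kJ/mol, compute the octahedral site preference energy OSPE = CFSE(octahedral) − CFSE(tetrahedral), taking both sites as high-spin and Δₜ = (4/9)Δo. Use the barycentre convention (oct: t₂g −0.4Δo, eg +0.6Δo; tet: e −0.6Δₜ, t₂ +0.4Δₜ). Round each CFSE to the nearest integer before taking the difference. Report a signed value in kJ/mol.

Ti sits in group 4; removing 2 electrons leaves Ti²⁺ with 4 − 2 = 2 d electrons.
Octahedral (high-spin): t2g^2 e_g^0, CFSE = 2(−0.4) + 0(+0.6) = -0.8Δo = -0.8 × 164 = -131 kJ/mol.
Tetrahedral e^2 t2^0 gives -1.2Δₜ = -1.2 × (4/9) × 164 = -87 kJ/mol.
OSPE = CFSE(oct) − CFSE(tet) = -131 − (-87) = -44 kJ/mol.

-44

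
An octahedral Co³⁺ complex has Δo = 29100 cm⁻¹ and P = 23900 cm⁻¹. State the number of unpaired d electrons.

0

Co is in group 9, so Co³⁺ is d⁶ (9 − 3 = 6).
With Δo > P the complex is low-spin.
Configuration: t₂g⁶ eg⁰.
Unpaired electrons: 0.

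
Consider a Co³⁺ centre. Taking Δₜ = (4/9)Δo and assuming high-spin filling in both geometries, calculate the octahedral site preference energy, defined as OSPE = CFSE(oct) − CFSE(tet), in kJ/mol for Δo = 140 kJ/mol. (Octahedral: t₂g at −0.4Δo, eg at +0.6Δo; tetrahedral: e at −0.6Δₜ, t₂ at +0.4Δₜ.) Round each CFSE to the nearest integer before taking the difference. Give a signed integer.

-19

Group 9 minus oxidation state +3 gives a d⁶ configuration for Co³⁺.
Octahedral high-spin t2g^4 e_g^2: CFSE = -0.4 × 140 = -56 kJ/mol.
In a tetrahedral site the filling is e^3 t2^3: CFSE(tet) = -0.6Δₜ = -0.6 × (4/9)(140) = -37 kJ/mol.
OSPE = -56 − (-37) = -19 kJ/mol.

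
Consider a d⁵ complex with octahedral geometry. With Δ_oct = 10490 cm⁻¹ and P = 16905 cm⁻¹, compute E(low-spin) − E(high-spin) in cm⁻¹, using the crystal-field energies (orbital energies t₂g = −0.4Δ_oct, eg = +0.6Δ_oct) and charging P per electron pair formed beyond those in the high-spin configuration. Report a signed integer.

In the high-spin limit (t₂g³ eg²) the orbital term is 0.0Δ_oct = 0 cm⁻¹, with no excess pairing.
For low-spin the configuration is t₂g⁵ eg⁰: orbital energy -2.0 × 10490 = -20980 cm⁻¹, and 2 additional pairs relative to high-spin add 33810 cm⁻¹, giving 12830 cm⁻¹.
Thus E(LS) − E(HS) = 12830 cm⁻¹.

12830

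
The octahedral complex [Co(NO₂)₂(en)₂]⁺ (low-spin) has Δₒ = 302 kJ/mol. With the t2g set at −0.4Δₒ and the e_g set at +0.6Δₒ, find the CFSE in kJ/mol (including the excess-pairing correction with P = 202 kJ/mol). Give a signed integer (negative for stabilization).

Ligand charges: 2×(-1) from NO₂⁻ and 2×(+0) from en sum to -2; with overall charge +1, Co is +3.
Group 9 minus oxidation state +3 gives a d⁶ configuration for Co³⁺.
Configuration: t2g^6 e_g^0.
CFSE(orbital) = 6×(-0.4Δₒ) + 0×(0.6Δₒ) = -2.4Δₒ; with Δₒ = 302 kJ/mol that is -725 kJ/mol.
High-spin d⁶ would be t2g^4 e_g^2 with 1 pair; low-spin has 3, so 2 excess pairs cost +2P = +404 kJ/mol.
Combining: -725 + 404 = -321 kJ/mol.

-321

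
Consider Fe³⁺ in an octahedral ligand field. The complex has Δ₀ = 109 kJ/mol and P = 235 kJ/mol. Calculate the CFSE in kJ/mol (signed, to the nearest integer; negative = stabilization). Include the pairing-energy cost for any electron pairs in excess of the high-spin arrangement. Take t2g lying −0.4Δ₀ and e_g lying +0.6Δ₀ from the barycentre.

0

Fe sits in group 8; removing 3 electrons leaves Fe³⁺ with 8 − 3 = 5 d electrons.
Here Δ₀ < P (109 < 235), so the high-spin state is favoured.
Filling d⁵ accordingly: t2g^3 e_g^2.
Orbital CFSE = 0.0Δ₀ = 0.0 × 109 = 0 kJ/mol.
High-spin has no excess pairs, so no pairing correction applies.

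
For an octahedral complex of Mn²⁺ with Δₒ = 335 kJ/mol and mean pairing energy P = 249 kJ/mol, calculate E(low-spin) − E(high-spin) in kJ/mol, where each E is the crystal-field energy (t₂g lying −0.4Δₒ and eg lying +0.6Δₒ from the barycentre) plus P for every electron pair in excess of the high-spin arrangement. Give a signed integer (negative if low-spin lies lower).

-172

Group 7 minus oxidation state +2 gives a d⁵ configuration for Mn²⁺.
In the high-spin limit (t₂g³ eg²) the orbital term is 0.0Δₒ = 0 kJ/mol, with no excess pairing.
Low-spin: t₂g⁵ eg⁰, orbital CFSE = -2.0Δₒ = -670 kJ/mol; plus 2 excess pairs × P = +498 kJ/mol; total -172 kJ/mol.
Thus E(LS) − E(HS) = -172 kJ/mol.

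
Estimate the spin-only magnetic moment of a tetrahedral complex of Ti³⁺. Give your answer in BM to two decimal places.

Group 4 minus oxidation state +3 gives a d¹ configuration for Ti³⁺.
With tetrahedral geometry the complex is necessarily high-spin.
Configuration: e¹ t₂⁰ → 1 unpaired electron.
μ(spin-only) = √[1(1+2)] = √3 ≈ 1.73 BM.

1.73 BM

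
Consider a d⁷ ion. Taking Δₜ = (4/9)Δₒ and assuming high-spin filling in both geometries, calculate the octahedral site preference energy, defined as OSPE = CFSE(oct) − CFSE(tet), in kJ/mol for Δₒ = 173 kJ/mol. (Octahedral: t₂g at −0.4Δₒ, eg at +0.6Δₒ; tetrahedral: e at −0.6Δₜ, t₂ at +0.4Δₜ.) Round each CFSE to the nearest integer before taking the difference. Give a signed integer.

-46

In an octahedral site d⁷ (HS) is t2g^5 e_g^2, giving CFSE(oct) = -0.8Δₒ = -138 kJ/mol.
In a tetrahedral site the filling is e^4 t2^3: CFSE(tet) = -1.2Δₜ = -1.2 × (4/9)(173) = -92 kJ/mol.
OSPE = CFSE(oct) − CFSE(tet) = -138 − (-92) = -46 kJ/mol.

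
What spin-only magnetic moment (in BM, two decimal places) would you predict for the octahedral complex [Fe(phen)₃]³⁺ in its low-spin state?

phen is neutral, so the +3 overall charge sits on Fe: oxidation state +3.
Fe³⁺: group 8, so d-count = 8 − 3 = 5.
Configuration: t2g^5 e_g^0 → 1 unpaired electron.
μ(spin-only) = √[1(1+2)] = √3 ≈ 1.73 BM.

1.73 BM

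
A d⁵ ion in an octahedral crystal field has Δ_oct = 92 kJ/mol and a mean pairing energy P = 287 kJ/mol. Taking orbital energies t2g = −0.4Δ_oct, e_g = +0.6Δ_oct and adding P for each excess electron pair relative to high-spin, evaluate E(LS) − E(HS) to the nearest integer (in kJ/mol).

High-spin: t2g^3 e_g^2, CFSE = 0.0Δ_oct = 0 kJ/mol.
Low-spin: t2g^5 e_g^0, orbital CFSE = -2.0Δ_oct = -184 kJ/mol; plus 2 excess pairs × P = +574 kJ/mol; total 390 kJ/mol.
E(LS) − E(HS) = 390 − (0) = 390 kJ/mol.

390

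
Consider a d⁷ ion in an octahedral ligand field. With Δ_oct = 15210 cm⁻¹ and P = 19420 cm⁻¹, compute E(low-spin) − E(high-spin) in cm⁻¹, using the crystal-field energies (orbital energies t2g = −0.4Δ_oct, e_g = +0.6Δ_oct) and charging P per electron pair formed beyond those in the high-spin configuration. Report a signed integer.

High-spin d⁷ fills as t2g^5 e_g^2 with CFSE 5(−0.4) + 2(+0.6) = -0.8Δ_oct = -12168 cm⁻¹.
For low-spin the configuration is t2g^6 e_g^1: orbital energy -1.8 × 15210 = -27378 cm⁻¹, and 1 additional pair relative to high-spin adds 19420 cm⁻¹, giving -7958 cm⁻¹.
The difference is -7958 − (-12168) = 4210 cm⁻¹, so high-spin lies lower.

4210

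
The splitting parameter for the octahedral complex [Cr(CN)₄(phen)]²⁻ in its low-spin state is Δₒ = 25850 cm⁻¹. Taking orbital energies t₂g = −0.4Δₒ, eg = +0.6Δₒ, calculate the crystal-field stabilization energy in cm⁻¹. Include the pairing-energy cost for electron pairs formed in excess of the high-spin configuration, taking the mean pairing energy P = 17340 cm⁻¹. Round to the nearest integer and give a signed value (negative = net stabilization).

Ligand charges: 4×(-1) from CN⁻ and 1×(+0) from phen sum to -4; with overall charge -2, Cr is +2.
Cr sits in group 6; removing 2 electrons leaves Cr²⁺ with 6 − 2 = 4 d electrons.
Electron filling gives t₂g⁴ eg⁰.
Orbital CFSE = 4(-0.4) + 0(0.6) = -1.6Δₒ = -1.6 × 25850 = -41360 cm⁻¹.
Relative to high-spin t₂g³ eg¹ (0 paired), the low-spin configuration has 1 additional pair, contributing +1 × 17340 = +17340 cm⁻¹.
Net CFSE = -41360 + 17340 = -24020 cm⁻¹.

-24020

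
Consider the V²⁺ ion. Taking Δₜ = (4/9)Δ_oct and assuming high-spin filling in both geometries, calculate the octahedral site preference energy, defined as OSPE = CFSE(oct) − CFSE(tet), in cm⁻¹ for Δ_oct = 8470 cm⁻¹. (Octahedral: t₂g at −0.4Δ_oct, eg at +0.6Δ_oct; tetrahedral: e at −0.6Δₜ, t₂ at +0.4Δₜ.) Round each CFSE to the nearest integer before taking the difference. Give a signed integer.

V is in group 5, so V²⁺ is d³ (5 − 2 = 3).
Octahedral high-spin t₂g³ eg⁰: CFSE = -1.2 × 8470 = -10164 cm⁻¹.
In a tetrahedral site the filling is e² t₂¹: CFSE(tet) = -0.8Δₜ = -0.8 × (4/9)(8470) = -3012 cm⁻¹.
OSPE = CFSE(oct) − CFSE(tet) = -10164 − (-3012) = -7152 cm⁻¹.

-7152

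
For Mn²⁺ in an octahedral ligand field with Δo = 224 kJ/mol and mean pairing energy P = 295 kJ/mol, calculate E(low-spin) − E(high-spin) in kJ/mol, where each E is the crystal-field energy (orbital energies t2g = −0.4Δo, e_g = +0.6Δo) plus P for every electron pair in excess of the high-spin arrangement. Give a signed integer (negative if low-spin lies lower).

142

Group 7 minus oxidation state +2 gives a d⁵ configuration for Mn²⁺.
High-spin d⁵ fills as t2g^3 e_g^2 with CFSE 3(−0.4) + 2(+0.6) = 0.0Δo = 0 kJ/mol.
For low-spin the configuration is t2g^5 e_g^0: orbital energy -2.0 × 224 = -448 kJ/mol, and 2 additional pairs relative to high-spin add 590 kJ/mol, giving 142 kJ/mol.
Thus E(LS) − E(HS) = 142 kJ/mol.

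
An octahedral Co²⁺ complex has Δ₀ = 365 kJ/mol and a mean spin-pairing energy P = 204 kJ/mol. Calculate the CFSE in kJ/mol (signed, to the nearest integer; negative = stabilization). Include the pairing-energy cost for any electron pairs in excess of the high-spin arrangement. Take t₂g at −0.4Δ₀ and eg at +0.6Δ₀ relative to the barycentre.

-453

Group 9 minus oxidation state +2 gives a d⁷ configuration for Co²⁺.
Here Δ₀ > P (365 > 204), so the low-spin state is favoured.
Filling d⁷ accordingly: t₂g⁶ eg¹.
Orbital CFSE = -1.8Δ₀ = -1.8 × 365 = -657 kJ/mol.
Excess pairs vs high-spin: 3 − 2 = 1; pairing cost = +204 kJ/mol.
Net CFSE = -657 + 204 = -453 kJ/mol.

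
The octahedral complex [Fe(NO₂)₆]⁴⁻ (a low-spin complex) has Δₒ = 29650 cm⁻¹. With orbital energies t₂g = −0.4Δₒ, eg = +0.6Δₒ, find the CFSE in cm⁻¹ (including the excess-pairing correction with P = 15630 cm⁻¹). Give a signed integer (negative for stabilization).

-39900

Each NO₂⁻ contributes -1; 6 × (-1) = -6. With overall charge -4, Fe is in the +2 oxidation state.
Group 8 minus oxidation state +2 gives a d⁶ configuration for Fe²⁺.
Configuration: t₂g⁶ eg⁰.
CFSE(orbital) = 6×(-0.4Δₒ) + 0×(0.6Δₒ) = -2.4Δₒ; with Δₒ = 29650 cm⁻¹ that is -71160 cm⁻¹.
Relative to high-spin t₂g⁴ eg² (1 paired), the low-spin configuration has 2 additional pairs, contributing +2 × 15630 = +31260 cm⁻¹.
Net CFSE = -71160 + 31260 = -39900 cm⁻¹.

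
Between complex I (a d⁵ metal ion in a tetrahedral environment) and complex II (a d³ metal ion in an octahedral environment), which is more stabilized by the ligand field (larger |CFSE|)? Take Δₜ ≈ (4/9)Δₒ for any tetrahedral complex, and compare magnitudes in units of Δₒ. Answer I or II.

I: Tetrahedral splitting is small, so the complex is high-spin; e^2 t2^3, CFSE = 0.0Δₜ ≈ 0.00Δₒ.
II: t₂g³ eg⁰, CFSE = -1.2Δₒ.
So II has the larger |CFSE|.

II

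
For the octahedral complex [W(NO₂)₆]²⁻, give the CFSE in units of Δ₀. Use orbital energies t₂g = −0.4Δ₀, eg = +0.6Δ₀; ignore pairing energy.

Each NO₂⁻ contributes -1; 6 × (-1) = -6. With overall charge -2, W is in the +4 oxidation state.
Group 6 minus oxidation state +4 gives a d² configuration for W⁴⁺.
For octahedral d² the high- and low-spin configurations coincide.
Configuration: t₂g² eg⁰.
CFSE = 2(-0.4Δ₀) + 0(0.6Δ₀) = -0.8Δ₀ + 0.0Δ₀ = -0.8Δ₀.

-0.8 Δ₀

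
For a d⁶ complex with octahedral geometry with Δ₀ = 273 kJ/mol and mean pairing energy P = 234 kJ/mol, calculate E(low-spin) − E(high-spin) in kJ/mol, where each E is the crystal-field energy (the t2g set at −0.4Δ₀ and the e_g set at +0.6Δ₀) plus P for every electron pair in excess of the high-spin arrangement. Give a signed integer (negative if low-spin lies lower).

-78

High-spin: t2g^4 e_g^2, CFSE = -0.4Δ₀ = -109 kJ/mol.
For low-spin the configuration is t2g^6 e_g^0: orbital energy -2.4 × 273 = -655 kJ/mol, and 2 additional pairs relative to high-spin add 468 kJ/mol, giving -187 kJ/mol.
E(LS) − E(HS) = -187 − (-109) = -78 kJ/mol.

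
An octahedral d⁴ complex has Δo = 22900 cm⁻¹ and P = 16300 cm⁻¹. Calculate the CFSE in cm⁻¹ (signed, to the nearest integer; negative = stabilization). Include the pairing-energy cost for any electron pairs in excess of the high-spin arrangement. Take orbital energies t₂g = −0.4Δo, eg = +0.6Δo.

-20340

Since Δo = 22900 cm⁻¹ > P = 16300 cm⁻¹, the complex adopts the low-spin configuration.
That gives t₂g⁴ eg⁰.
Orbital CFSE = -1.6Δo = -1.6 × 22900 = -36640 cm⁻¹.
Excess pairs vs high-spin: 1 − 0 = 1; pairing cost = +16300 cm⁻¹.
Net CFSE = -36640 + 16300 = -20340 cm⁻¹.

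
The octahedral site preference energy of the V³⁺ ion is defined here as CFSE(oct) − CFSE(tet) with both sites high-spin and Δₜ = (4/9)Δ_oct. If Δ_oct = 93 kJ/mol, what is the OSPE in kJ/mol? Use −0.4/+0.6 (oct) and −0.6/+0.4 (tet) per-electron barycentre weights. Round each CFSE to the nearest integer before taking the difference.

-24

V³⁺: group 5, so d-count = 5 − 3 = 2.
Octahedral high-spin t2g^2 e_g^0: CFSE = -0.8 × 93 = -74 kJ/mol.
Tetrahedral e^2 t2^0 gives -1.2Δₜ = -1.2 × (4/9) × 93 = -50 kJ/mol.
OSPE = CFSE(oct) − CFSE(tet) = -74 − (-50) = -24 kJ/mol.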